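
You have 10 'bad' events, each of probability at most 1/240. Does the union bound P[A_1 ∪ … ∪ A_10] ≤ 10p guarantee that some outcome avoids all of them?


Union bound: P[∪_{i=1}^{10} A_i] ≤ Σ_i P[A_i] ≤ 10·p = 10·(1/240) = 1/24.
Numerically: 1/24 ≈ 0.042.
Is 1/24 < 1? YES.
Since P[∪ A_i] ≤ 1/24 < 1, the complement has P[∩ A_i^c] ≥ 1 − 1/24 = 23/24 > 0, so some outcome avoids every A_i.

10·p = 1/24 ≈ 0.042; existence CERTIFIED by the union bound.


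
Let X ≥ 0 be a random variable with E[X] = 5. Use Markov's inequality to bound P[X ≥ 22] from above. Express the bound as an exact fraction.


μ = E[X] = 5, a = 22.
Markov: P[X ≥ 22] ≤ μ/a = (5)/22 = 5/22.
Numerically: ≈ 0.22727.
(Since a = 22 > μ = 5.00000, the bound 5/22 is < 1 and informative.)

P[X ≥ 22] ≤ 5/22 ≈ 0.22727.


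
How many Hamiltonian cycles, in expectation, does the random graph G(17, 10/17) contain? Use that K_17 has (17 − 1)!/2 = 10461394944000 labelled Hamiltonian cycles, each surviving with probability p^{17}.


K_17 has (17 − 1)!/2 = 10461394944000 labelled Hamiltonian cycles.
For each such Hamiltonian cycle H, let X_H = 1 if all 17 edges of H are present in G. Then P[X_H = 1] = p^{17} = (10/17)^{17} = 100000000000000000/827240261886336764177.
By linearity of expectation: E[X] = Σ_H E[X_H] = 10461394944000 · p^{17} = 10461394944000 · 100000000000000000/827240261886336764177 = 1046139494400000000000000000000/827240261886336764177.
Numerically: E[X] ≈ 1.26e+09.

E[X] = 10461394944000 · (10/17)^{17} = 1046139494400000000000000000000/827240261886336764177 ≈ 1.26e+09.


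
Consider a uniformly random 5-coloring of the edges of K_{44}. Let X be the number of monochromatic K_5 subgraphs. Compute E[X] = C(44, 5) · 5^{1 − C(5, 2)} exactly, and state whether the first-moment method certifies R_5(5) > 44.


E[X] = C(44, 5) · 5^{1 − 10} = 1086008 · 5^{−9} = 1086008/1953125.
As a reduced fraction: E[X] = 1086008/1953125 ≈ 0.556.
Is E[X] < 1? YES.
Since E[X] < 1, there exists a 5-coloring of K_{44} with no monochromatic K_5; hence R_5(5) > 44.

E[X] = 1086008/1953125 ≈ 0.556; E[X] < 1, so R_5(5) > 44.


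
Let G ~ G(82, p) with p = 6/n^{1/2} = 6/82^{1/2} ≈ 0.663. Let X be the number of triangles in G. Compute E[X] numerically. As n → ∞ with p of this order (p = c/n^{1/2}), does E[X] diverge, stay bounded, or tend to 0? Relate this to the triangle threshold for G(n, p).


Number of potential triangles: C(82, 3) = 88560.
Each occurs with probability p³ ≈ (0.663)³ ≈ 2.90893e-01.
By linearity: E[X] = C(82, 3)·p³ ≈ 88560 · 2.90893e-01 ≈ 25761.466.
Since α = 1/2 < 1, p = c/n^{1/2} ≫ 1/n is above the triangle threshold p ~ 1/n. Asymptotically E[X] ~ (c³/6)·n^{3(1−α)} = (6³/6)·n^{1.5} → ∞; triangles are abundant w.h.p.

E[X] ≈ 25761.466; in regime p = Θ(1/n^{1/2}) E[X] diverges (above the triangle threshold p ~ 1/n).


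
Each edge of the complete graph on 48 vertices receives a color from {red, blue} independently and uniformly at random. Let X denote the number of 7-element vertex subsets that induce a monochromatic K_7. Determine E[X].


Let X = Σ_S X_S over the C(48, 7) = 73629072 subsets S of size 7, where X_S = 1 if the K_7 on S is monochromatic.
For a fixed S, the K_7 on S has C(7, 2) = 21 edges. P[all 21 edges red] = (1/2)^21, and likewise for blue, so P[monochromatic] = 2·(1/2)^21 = 2^{1 − 21} = 1/1048576.
Summing: E[X] = C(48, 7) · 2^{1 − 21} = 73629072 · 1/1048576 = 4601817/65536.
Numerically: E[X] ≈ 70.218155.

E[X] = C(48,7)·2^(1−C(7,2)) = 4601817/65536 ≈ 70.218155.


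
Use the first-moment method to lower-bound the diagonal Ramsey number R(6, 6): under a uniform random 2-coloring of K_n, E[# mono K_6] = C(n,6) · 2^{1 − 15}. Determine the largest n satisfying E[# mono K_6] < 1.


We need C(n, 6) · 2^{1 − 15} < 1, i.e. C(n, 6) < 2^{15 − 1} = 16384.
Check values of n near the boundary:
  n = 12: C(12, 6) = 924; 924 < 16384? YES
  n = 13: C(13, 6) = 1716; 1716 < 16384? YES
  n = 14: C(14, 6) = 3003; 3003 < 16384? YES
  n = 15: C(15, 6) = 5005; 5005 < 16384? YES
  n = 16: C(16, 6) = 8008; 8008 < 16384? YES
  n = 17: C(17, 6) = 12376; 12376 < 16384? YES
  n = 18: C(18, 6) = 18564; 18564 < 16384? NO
The largest n with C(n, 6) < 16384 is n = 17 (where E[X] = 1547/2048 ≈ 0.7553711). Hence R(6, 6) > 17, i.e. R(6, 6) ≥ 18.

Largest n = 17; hence R(6, 6) > 17.


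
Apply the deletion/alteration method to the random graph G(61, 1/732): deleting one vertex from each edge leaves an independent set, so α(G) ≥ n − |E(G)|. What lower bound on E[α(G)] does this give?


E[|E(G)|] = C(61, 2)·p = 1830 · (1/732) = 5/2.
E[α(G)] ≥ n − E[|E(G)|] = 61 − 5/2 = 117/2.
Numerically: ≈ 58.500000.
(This is only a lower bound; the true E[α(G)] may be larger.)

E[α(G)] ≥ 117/2 ≈ 58.500000.


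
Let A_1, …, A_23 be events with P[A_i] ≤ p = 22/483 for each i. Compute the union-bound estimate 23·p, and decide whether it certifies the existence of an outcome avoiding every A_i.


Union bound: P[∪_{i=1}^{23} A_i] ≤ Σ_i P[A_i] ≤ 23·p = 23·(22/483) = 22/21.
Numerically: 22/21 ≈ 1.0476.
Is 22/21 < 1? NO.
Since the bound 22/21 is ≥ 1, the union bound is uninformative here; it does NOT by itself certify existence.

23·p = 22/21 ≈ 1.0476; existence NOT certified by the union bound.


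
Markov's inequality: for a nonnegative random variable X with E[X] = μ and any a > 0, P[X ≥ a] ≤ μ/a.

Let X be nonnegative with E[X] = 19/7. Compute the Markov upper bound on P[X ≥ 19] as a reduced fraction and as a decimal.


μ = E[X] = 19/7, a = 19.
Markov: P[X ≥ 19] ≤ μ/a = (19/7)/19 = 1/7.
Numerically: ≈ 0.1429.
(Since a = 19 > μ = 2.7143, the bound 1/7 is < 1 and informative.)

P[X ≥ 19] ≤ 1/7 ≈ 0.1429.


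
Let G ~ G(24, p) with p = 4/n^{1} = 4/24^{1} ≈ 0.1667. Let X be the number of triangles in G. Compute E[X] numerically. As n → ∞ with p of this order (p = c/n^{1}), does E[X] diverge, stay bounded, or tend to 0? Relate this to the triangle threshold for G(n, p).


Number of potential triangles: C(24, 3) = 2024.
Each occurs with probability p³ ≈ (0.1667)³ ≈ 4.629630e-03.
By linearity: E[X] = C(24, 3)·p³ ≈ 2024 · 4.629630e-03 ≈ 9.3704.
Here α = 1, so p = 4/n is exactly at the triangle threshold p ~ 1/n. Asymptotically E[X] → c³/6 = 4³/6 = 32/3 ≈ 10.6667, a bounded constant. In this regime the triangle count is asymptotically Poisson(c³/6).

E[X] ≈ 9.3704; in regime p = Θ(1/n^{1}) E[X] stays bounded (at the triangle threshold p ~ 1/n).


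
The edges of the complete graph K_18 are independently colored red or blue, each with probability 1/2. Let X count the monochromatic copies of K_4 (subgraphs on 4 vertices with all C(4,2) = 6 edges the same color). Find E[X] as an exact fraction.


Let X = Σ_S X_S over the C(18, 4) = 3060 subsets S of size 4, where X_S = 1 if the K_4 on S is monochromatic.
For a fixed S, the K_4 on S has C(4, 2) = 6 edges. P[all 6 edges red] = (1/2)^6, and likewise for blue, so P[monochromatic] = 2·(1/2)^6 = 2^{1 − 6} = 1/32.
By linearity of expectation: E[X] = C(18, 4) · 2^{1 − 6} = 3060 · 1/32 = 765/8.
Numerically: E[X] ≈ 95.625.

E[X] = C(18,4)·2^(1−C(4,2)) = 765/8 ≈ 95.625.


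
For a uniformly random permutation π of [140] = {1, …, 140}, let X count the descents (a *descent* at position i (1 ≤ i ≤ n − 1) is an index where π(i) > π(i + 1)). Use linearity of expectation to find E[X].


Write X = Σ X_I over i = 1, …, 139, with X_I the indicator of one descent.
There are 139 indicators.
For each fixed i, the pair (π(i), π(i+1)) is a uniformly random ordered pair of distinct values from {1, …, 140}; by symmetry P[π(i) > π(i+1)] = 1/2.
By linearity: E[X] = 139 · (1/2) = (140 − 1) · (1/2) = 139/2 ≈ 69.500000.

E[X] = 139/2 = 69.500000.


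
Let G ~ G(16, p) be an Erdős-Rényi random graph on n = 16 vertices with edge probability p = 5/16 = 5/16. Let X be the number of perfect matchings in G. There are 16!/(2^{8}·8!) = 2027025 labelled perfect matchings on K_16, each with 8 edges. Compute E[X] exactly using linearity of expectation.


K_16 has 16!/(2^{8}·8!) = 2027025 labelled perfect matchings.
For each such perfect matching H, let X_H = 1 if all 8 edges of H are present in G. Then P[X_H = 1] = p^{8} = (5/16)^{8} = 390625/4294967296.
Summing the indicators: E[X] = Σ_H E[X_H] = 2027025 · p^{8} = 2027025 · 390625/4294967296 = 791806640625/4294967296.
Numerically: E[X] ≈ 184.36.

E[X] = 2027025 · (5/16)^{8} = 791806640625/4294967296 ≈ 184.36.


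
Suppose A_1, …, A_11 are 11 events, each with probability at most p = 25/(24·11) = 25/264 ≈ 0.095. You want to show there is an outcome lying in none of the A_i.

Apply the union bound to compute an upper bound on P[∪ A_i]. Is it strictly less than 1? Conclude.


Union bound: P[∪_{i=1}^{11} A_i] ≤ Σ_i P[A_i] ≤ 11·p = 11·(25/264) = 25/24.
Numerically: 25/24 ≈ 1.042.
Is 25/24 < 1? NO.
Since the bound 25/24 is ≥ 1, the union bound is uninformative here; it does NOT by itself certify existence.

11·p = 25/24 ≈ 1.042; existence NOT certified by the union bound.


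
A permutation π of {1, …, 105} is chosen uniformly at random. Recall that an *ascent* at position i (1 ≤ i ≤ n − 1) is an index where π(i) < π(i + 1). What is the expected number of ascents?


Write X = Σ X_I over i = 1, …, 104, with X_I the indicator of one ascent.
There are 104 indicators.
For each fixed i, the pair (π(i), π(i+1)) is a uniformly random ordered pair of distinct values from {1, …, 105}; by symmetry P[π(i) < π(i+1)] = 1/2.
By linearity: E[X] = 104 · (1/2) = (105 − 1) · (1/2) = 52 ≈ 52.000.

E[X] = 52 = 52.000.


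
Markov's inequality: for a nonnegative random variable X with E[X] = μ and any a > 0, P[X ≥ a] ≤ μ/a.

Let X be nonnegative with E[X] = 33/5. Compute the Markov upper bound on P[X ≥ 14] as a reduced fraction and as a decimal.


μ = E[X] = 33/5, a = 14.
Markov: P[X ≥ 14] ≤ μ/a = (33/5)/14 = 33/70.
Numerically: ≈ 0.47143.
(Since a = 14 > μ = 6.60000, the bound 33/70 is < 1 and informative.)

P[X ≥ 14] ≤ 33/70 ≈ 0.47143.


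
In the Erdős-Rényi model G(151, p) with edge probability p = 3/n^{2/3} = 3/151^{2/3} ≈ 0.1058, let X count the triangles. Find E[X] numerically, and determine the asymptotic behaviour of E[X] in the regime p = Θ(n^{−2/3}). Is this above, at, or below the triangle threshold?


Number of potential triangles: C(151, 3) = 562475.
Each occurs with probability p³ ≈ (0.1058)³ ≈ 1.184159e-03.
By linearity: E[X] = C(151, 3)·p³ ≈ 562475 · 1.184159e-03 ≈ 666.0596.
Since α = 2/3 < 1, p = c/n^{2/3} ≫ 1/n is above the triangle threshold p ~ 1/n. Asymptotically E[X] ~ (c³/6)·n^{3(1−α)} = (3³/6)·n^{1} → ∞; triangles are abundant w.h.p.

E[X] ≈ 666.0596; in regime p = Θ(1/n^{2/3}) E[X] diverges (above the triangle threshold p ~ 1/n).


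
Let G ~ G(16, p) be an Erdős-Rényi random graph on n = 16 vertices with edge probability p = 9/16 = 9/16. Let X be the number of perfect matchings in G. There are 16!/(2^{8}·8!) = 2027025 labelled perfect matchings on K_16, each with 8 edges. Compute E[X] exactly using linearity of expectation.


K_16 has 16!/(2^{8}·8!) = 2027025 labelled perfect matchings.
For each such perfect matching H, let X_H = 1 if all 8 edges of H are present in G. Then P[X_H = 1] = p^{8} = (9/16)^{8} = 43046721/4294967296.
By linearity of expectation: E[X] = Σ_H E[X_H] = 2027025 · p^{8} = 2027025 · 43046721/4294967296 = 87256779635025/4294967296.
Numerically: E[X] ≈ 20316.1.

E[X] = 2027025 · (9/16)^{8} = 87256779635025/4294967296 ≈ 20316.1.


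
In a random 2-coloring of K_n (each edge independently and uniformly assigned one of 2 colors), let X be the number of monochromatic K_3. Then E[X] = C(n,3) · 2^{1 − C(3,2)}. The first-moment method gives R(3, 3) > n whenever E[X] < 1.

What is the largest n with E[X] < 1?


We need C(n, 3) · 2^{1 − 3} < 1, i.e. C(n, 3) < 2^{3 − 1} = 4.
Check values of n near the boundary:
  n = 3: C(3, 3) = 1; 1 < 4? YES
  n = 4: C(4, 3) = 4; 4 < 4? NO
The largest n with C(n, 3) < 4 is n = 3 (where E[X] = 1/4 ≈ 0.2500). Hence R(3, 3) > 3, i.e. R(3, 3) ≥ 4.

Largest n = 3; hence R(3, 3) > 3.


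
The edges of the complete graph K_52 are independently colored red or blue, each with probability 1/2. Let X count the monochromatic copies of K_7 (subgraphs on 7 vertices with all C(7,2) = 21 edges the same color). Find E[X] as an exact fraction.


Let X = Σ_S X_S over the C(52, 7) = 133784560 subsets S of size 7, where X_S = 1 if the K_7 on S is monochromatic.
For a fixed S, the K_7 on S has C(7, 2) = 21 edges. P[all 21 edges red] = (1/2)^21, and likewise for blue, so P[monochromatic] = 2·(1/2)^21 = 2^{1 − 21} = 1/1048576.
By linearity: E[X] = C(52, 7) · 2^{1 − 21} = 133784560 · 1/1048576 = 8361535/65536.
Numerically: E[X] ≈ 127.587.

E[X] = C(52,7)·2^(1−C(7,2)) = 8361535/65536 ≈ 127.587.


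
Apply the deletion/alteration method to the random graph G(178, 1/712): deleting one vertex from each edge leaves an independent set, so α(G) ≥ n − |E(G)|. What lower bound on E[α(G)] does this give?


E[|E(G)|] = C(178, 2)·p = 15753 · (1/712) = 177/8.
E[α(G)] ≥ n − E[|E(G)|] = 178 − 177/8 = 1247/8.
Numerically: ≈ 155.875000.
(This is only a lower bound; the true E[α(G)] may be larger.)

E[α(G)] ≥ 1247/8 ≈ 155.875000.


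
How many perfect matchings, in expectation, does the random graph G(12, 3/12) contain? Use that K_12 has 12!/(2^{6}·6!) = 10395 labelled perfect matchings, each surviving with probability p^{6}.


K_12 has 12!/(2^{6}·6!) = 10395 labelled perfect matchings.
For each such perfect matching H, let X_H = 1 if all 6 edges of H are present in G. Then P[X_H = 1] = p^{6} = (1/4)^{6} = 1/4096.
By linearity of expectation: E[X] = Σ_H E[X_H] = 10395 · p^{6} = 10395 · 1/4096 = 10395/4096.
Numerically: E[X] ≈ 2.54.

E[X] = 10395 · (1/4)^{6} = 10395/4096 ≈ 2.54.


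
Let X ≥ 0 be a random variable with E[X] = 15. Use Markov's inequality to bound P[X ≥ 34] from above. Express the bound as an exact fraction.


μ = E[X] = 15, a = 34.
Markov: P[X ≥ 34] ≤ μ/a = (15)/34 = 15/34.
Numerically: ≈ 0.4412.
(Since a = 34 > μ = 15.0000, the bound 15/34 is < 1 and informative.)

P[X ≥ 34] ≤ 15/34 ≈ 0.4412.


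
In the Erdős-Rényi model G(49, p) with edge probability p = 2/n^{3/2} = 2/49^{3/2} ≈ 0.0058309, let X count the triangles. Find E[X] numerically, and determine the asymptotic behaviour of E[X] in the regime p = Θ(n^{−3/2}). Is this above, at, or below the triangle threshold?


Number of potential triangles: C(49, 3) = 18424.
Each occurs with probability p³ ≈ (0.0058309)³ ≈ 1.9824746e-07.
By linearity: E[X] = C(49, 3)·p³ ≈ 18424 · 1.9824746e-07 ≈ 0.00365.
Since α = 3/2 > 1, p = c/n^{3/2} = o(1/n) is below the triangle threshold p ~ 1/n. Asymptotically E[X] ~ (c³/6)·n^{3(1−α)} = (2³/6)·n^{-1.5} → 0, so by Markov's inequality G has no triangles w.h.p.

E[X] ≈ 0.00365; in regime p = Θ(1/n^{3/2}) E[X] tends to 0 (below the triangle threshold p ~ 1/n).


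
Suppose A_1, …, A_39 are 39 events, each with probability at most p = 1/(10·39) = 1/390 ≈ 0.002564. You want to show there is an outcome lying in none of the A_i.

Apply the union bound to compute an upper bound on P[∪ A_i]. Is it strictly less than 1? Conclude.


Union bound: P[∪_{i=1}^{39} A_i] ≤ Σ_i P[A_i] ≤ 39·p = 39·(1/390) = 1/10.
Numerically: 1/10 ≈ 0.100000.
Is 1/10 < 1? YES.
Since P[∪ A_i] ≤ 1/10 < 1, the complement has P[∩ A_i^c] ≥ 1 − 1/10 = 9/10 > 0, so some outcome avoids every A_i.

39·p = 1/10 ≈ 0.100000; existence CERTIFIED by the union bound.


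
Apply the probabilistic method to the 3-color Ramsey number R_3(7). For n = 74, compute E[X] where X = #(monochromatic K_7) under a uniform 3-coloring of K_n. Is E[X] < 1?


E[X] = C(74, 7) · 3^{1 − 21} = 1799579064 · 3^{−20} = 1799579064/3486784401.
As a reduced fraction: E[X] = 599859688/1162261467 ≈ 0.5161142.
Is E[X] < 1? YES.
Since E[X] < 1, there exists a 3-coloring of K_{74} with no monochromatic K_7; hence R_3(7) > 74.

E[X] = 599859688/1162261467 ≈ 0.5161142; E[X] < 1, so R_3(7) > 74.


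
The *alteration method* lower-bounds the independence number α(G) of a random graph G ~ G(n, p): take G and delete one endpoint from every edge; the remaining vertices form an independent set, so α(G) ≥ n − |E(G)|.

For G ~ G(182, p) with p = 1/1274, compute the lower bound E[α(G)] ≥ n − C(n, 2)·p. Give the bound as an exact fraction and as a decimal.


E[|E(G)|] = C(182, 2)·p = 16471 · (1/1274) = 181/14.
E[α(G)] ≥ n − E[|E(G)|] = 182 − 181/14 = 2367/14.
Numerically: ≈ 169.071.
(This is only a lower bound; the true E[α(G)] may be larger.)

E[α(G)] ≥ 2367/14 ≈ 169.071.


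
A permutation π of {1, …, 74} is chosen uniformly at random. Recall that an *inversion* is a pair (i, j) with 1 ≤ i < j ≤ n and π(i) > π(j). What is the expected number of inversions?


Write X = Σ X_I over the C(74, 2) = 2701 pairs i < j, with X_I the indicator of one inversion.
There are 2701 indicators.
For each fixed pair i < j, the values π(i) and π(j) are two distinct elements of {1, …, 74} in uniformly random order; by symmetry P[π(i) > π(j)] = 1/2.
By linearity: E[X] = 2701 · (1/2) = C(74, 2) · (1/2) = 2701/2 = 2701/2 ≈ 1350.50000.

E[X] = 2701/2 = 1350.50000.


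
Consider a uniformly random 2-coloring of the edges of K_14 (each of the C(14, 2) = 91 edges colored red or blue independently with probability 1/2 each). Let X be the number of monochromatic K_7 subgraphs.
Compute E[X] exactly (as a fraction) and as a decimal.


Let X = Σ_S X_S over the C(14, 7) = 3432 subsets S of size 7, where X_S = 1 if the K_7 on S is monochromatic.
For a fixed S, the K_7 on S has C(7, 2) = 21 edges. P[all 21 edges red] = (1/2)^21, and likewise for blue, so P[monochromatic] = 2·(1/2)^21 = 2^{1 − 21} = 1/1048576.
By linearity of expectation: E[X] = C(14, 7) · 2^{1 − 21} = 3432 · 1/1048576 = 429/131072.
Numerically: E[X] ≈ 0.003273.

E[X] = C(14,7)·2^(1−C(7,2)) = 429/131072 ≈ 0.003273.


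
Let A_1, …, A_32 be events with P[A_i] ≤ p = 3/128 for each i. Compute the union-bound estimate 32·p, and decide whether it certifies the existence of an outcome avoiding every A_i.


Union bound: P[∪_{i=1}^{32} A_i] ≤ Σ_i P[A_i] ≤ 32·p = 32·(3/128) = 3/4.
Numerically: 3/4 ≈ 0.7500000.
Is 3/4 < 1? YES.
Since P[∪ A_i] ≤ 3/4 < 1, the complement has P[∩ A_i^c] ≥ 1 − 3/4 = 1/4 > 0, so some outcome avoids every A_i.

32·p = 3/4 ≈ 0.7500000; existence CERTIFIED by the union bound.


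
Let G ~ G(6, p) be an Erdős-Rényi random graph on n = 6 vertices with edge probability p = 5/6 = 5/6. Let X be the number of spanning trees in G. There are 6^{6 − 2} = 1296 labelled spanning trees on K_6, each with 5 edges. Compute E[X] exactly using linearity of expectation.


K_6 has 6^{6 − 2} = 1296 labelled spanning trees.
For each such spanning tree H, let X_H = 1 if all 5 edges of H are present in G. Then P[X_H = 1] = p^{5} = (5/6)^{5} = 3125/7776.
By linearity: E[X] = Σ_H E[X_H] = 1296 · p^{5} = 1296 · 3125/7776 = 3125/6.
Numerically: E[X] ≈ 520.833.

E[X] = 1296 · (5/6)^{5} = 3125/6 ≈ 520.833.


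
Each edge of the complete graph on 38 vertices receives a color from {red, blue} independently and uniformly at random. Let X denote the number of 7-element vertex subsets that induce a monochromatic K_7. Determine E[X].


Let X = Σ_S X_S over the C(38, 7) = 12620256 subsets S of size 7, where X_S = 1 if the K_7 on S is monochromatic.
For a fixed S, the K_7 on S has C(7, 2) = 21 edges. P[all 21 edges red] = (1/2)^21, and likewise for blue, so P[monochromatic] = 2·(1/2)^21 = 2^{1 − 21} = 1/1048576.
Summing: E[X] = C(38, 7) · 2^{1 − 21} = 12620256 · 1/1048576 = 394383/32768.
Numerically: E[X] ≈ 12.03561.

E[X] = C(38,7)·2^(1−C(7,2)) = 394383/32768 ≈ 12.03561.


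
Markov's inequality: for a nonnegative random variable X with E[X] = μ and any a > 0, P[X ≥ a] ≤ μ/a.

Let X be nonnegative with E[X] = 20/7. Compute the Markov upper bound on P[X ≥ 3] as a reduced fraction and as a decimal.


μ = E[X] = 20/7, a = 3.
Markov: P[X ≥ 3] ≤ μ/a = (20/7)/3 = 20/21.
Numerically: ≈ 0.9524.
(Since a = 3 > μ = 2.8571, the bound 20/21 is < 1 and informative.)

P[X ≥ 3] ≤ 20/21 ≈ 0.9524.


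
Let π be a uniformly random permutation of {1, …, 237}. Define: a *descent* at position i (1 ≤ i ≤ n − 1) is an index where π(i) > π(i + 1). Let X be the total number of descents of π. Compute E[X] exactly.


Write X = Σ X_I over i = 1, …, 236, with X_I the indicator of one descent.
There are 236 indicators.
For each fixed i, the pair (π(i), π(i+1)) is a uniformly random ordered pair of distinct values from {1, …, 237}; by symmetry P[π(i) > π(i+1)] = 1/2.
By linearity: E[X] = 236 · (1/2) = (237 − 1) · (1/2) = 118 ≈ 118.000.

E[X] = 118 = 118.000.


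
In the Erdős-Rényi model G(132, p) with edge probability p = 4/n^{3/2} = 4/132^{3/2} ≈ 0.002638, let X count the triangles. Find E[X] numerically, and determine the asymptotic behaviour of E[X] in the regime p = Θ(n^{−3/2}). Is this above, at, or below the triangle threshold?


Number of potential triangles: C(132, 3) = 374660.
Each occurs with probability p³ ≈ (0.002638)³ ≈ 1.834836e-08.
By linearity: E[X] = C(132, 3)·p³ ≈ 374660 · 1.834836e-08 ≈ 0.0069.
Since α = 3/2 > 1, p = c/n^{3/2} = o(1/n) is below the triangle threshold p ~ 1/n. Asymptotically E[X] ~ (c³/6)·n^{3(1−α)} = (4³/6)·n^{-1.5} → 0, so by Markov's inequality G has no triangles w.h.p.

E[X] ≈ 0.0069; in regime p = Θ(1/n^{3/2}) E[X] tends to 0 (below the triangle threshold p ~ 1/n).


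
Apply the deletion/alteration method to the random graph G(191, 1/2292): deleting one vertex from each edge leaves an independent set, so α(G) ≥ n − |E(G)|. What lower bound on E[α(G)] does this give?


E[|E(G)|] = C(191, 2)·p = 18145 · (1/2292) = 95/12.
E[α(G)] ≥ n − E[|E(G)|] = 191 − 95/12 = 2197/12.
Numerically: ≈ 183.08333.
(This is only a lower bound; the true E[α(G)] may be larger.)

E[α(G)] ≥ 2197/12 ≈ 183.08333.


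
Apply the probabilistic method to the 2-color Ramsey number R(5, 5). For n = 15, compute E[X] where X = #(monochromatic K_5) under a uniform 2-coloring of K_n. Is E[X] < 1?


E[X] = C(15, 5) · 2^{1 − 10} = 3003 · 2^{−9} = 3003/512.
As a reduced fraction: E[X] = 3003/512 ≈ 5.865234.
Is E[X] < 1? NO.
Since E[X] ≥ 1, the first-moment bound is inconclusive at n = 15; it does NOT by itself certify R(5, 5) > 15.

E[X] = 3003/512 ≈ 5.865234; E[X] ≥ 1; first-moment method inconclusive here.


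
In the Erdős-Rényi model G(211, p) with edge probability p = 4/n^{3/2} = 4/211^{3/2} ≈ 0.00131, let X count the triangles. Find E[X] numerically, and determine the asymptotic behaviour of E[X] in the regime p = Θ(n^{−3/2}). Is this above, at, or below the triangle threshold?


Number of potential triangles: C(211, 3) = 1543465.
Each occurs with probability p³ ≈ (0.00131)³ ≈ 2.22284e-09.
By linearity: E[X] = C(211, 3)·p³ ≈ 1543465 · 2.22284e-09 ≈ 0.003.
Since α = 3/2 > 1, p = c/n^{3/2} = o(1/n) is below the triangle threshold p ~ 1/n. Asymptotically E[X] ~ (c³/6)·n^{3(1−α)} = (4³/6)·n^{-1.5} → 0, so by Markov's inequality G has no triangles w.h.p.

E[X] ≈ 0.003; in regime p = Θ(1/n^{3/2}) E[X] tends to 0 (below the triangle threshold p ~ 1/n).


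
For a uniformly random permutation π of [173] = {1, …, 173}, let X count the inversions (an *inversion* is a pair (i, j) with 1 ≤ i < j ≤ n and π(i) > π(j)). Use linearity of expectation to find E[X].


Write X = Σ X_I over the C(173, 2) = 14878 pairs i < j, with X_I the indicator of one inversion.
There are 14878 indicators.
For each fixed pair i < j, the values π(i) and π(j) are two distinct elements of {1, …, 173} in uniformly random order; by symmetry P[π(i) > π(j)] = 1/2.
By linearity: E[X] = 14878 · (1/2) = C(173, 2) · (1/2) = 14878/2 = 7439 ≈ 7439.0000.

E[X] = 7439 = 7439.0000.


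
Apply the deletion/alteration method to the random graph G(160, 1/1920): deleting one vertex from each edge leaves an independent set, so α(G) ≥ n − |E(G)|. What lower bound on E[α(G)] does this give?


E[|E(G)|] = C(160, 2)·p = 12720 · (1/1920) = 53/8.
E[α(G)] ≥ n − E[|E(G)|] = 160 − 53/8 = 1227/8.
Numerically: ≈ 153.375000.
(This is only a lower bound; the true E[α(G)] may be larger.)

E[α(G)] ≥ 1227/8 ≈ 153.375000.


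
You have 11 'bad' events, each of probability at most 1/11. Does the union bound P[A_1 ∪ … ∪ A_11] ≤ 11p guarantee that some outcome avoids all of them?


Union bound: P[∪_{i=1}^{11} A_i] ≤ Σ_i P[A_i] ≤ 11·p = 11·(1/11) = 1.
Numerically: 1 ≈ 1.00000.
Is 1 < 1? NO.
Since the bound 1 is ≥ 1, the union bound is uninformative here; it does NOT by itself certify existence.

11·p = 1 ≈ 1.00000; existence NOT certified by the union bound.


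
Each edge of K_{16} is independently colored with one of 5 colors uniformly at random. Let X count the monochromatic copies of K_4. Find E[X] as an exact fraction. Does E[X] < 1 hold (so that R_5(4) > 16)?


E[X] = C(16, 4) · 5^{1 − 6} = 1820 · 5^{−5} = 1820/3125.
As a reduced fraction: E[X] = 364/625 ≈ 0.582400.
Is E[X] < 1? YES.
Since E[X] < 1, there exists a 5-coloring of K_{16} with no monochromatic K_4; hence R_5(4) > 16.

E[X] = 364/625 ≈ 0.582400; E[X] < 1, so R_5(4) > 16.


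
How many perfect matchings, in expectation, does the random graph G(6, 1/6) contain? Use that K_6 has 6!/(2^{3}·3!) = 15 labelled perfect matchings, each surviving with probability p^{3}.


K_6 has 6!/(2^{3}·3!) = 15 labelled perfect matchings.
For each such perfect matching H, let X_H = 1 if all 3 edges of H are present in G. Then P[X_H = 1] = p^{3} = (1/6)^{3} = 1/216.
By linearity of expectation: E[X] = Σ_H E[X_H] = 15 · p^{3} = 15 · 1/216 = 5/72.
Numerically: E[X] ≈ 0.0694444.

E[X] = 15 · (1/6)^{3} = 5/72 ≈ 0.0694444.


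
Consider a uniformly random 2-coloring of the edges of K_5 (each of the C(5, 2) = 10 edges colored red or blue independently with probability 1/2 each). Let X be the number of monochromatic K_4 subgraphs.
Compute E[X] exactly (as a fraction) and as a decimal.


Let X = Σ_S X_S over the C(5, 4) = 5 subsets S of size 4, where X_S = 1 if the K_4 on S is monochromatic.
For a fixed S, the K_4 on S has C(4, 2) = 6 edges. P[all 6 edges red] = (1/2)^6, and likewise for blue, so P[monochromatic] = 2·(1/2)^6 = 2^{1 − 6} = 1/32.
By linearity of expectation: E[X] = C(5, 4) · 2^{1 − 6} = 5 · 1/32 = 5/32.
Numerically: E[X] ≈ 0.156250.

E[X] = C(5,4)·2^(1−C(4,2)) = 5/32 ≈ 0.156250.


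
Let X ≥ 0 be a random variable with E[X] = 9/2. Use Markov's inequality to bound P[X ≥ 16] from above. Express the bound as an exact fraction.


μ = E[X] = 9/2, a = 16.
Markov: P[X ≥ 16] ≤ μ/a = (9/2)/16 = 9/32.
Numerically: ≈ 0.28125.
(Since a = 16 > μ = 4.50000, the bound 9/32 is < 1 and informative.)

P[X ≥ 16] ≤ 9/32 ≈ 0.28125.


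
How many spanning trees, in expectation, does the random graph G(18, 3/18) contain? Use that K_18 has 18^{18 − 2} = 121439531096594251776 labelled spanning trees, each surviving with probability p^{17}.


K_18 has 18^{18 − 2} = 121439531096594251776 labelled spanning trees.
For each such spanning tree H, let X_H = 1 if all 17 edges of H are present in G. Then P[X_H = 1] = p^{17} = (1/6)^{17} = 1/16926659444736.
By linearity of expectation: E[X] = Σ_H E[X_H] = 121439531096594251776 · p^{17} = 121439531096594251776 · 1/16926659444736 = 14348907/2.
Numerically: E[X] ≈ 7.1745e+06.

E[X] = 121439531096594251776 · (1/6)^{17} = 14348907/2 ≈ 7.1745e+06.


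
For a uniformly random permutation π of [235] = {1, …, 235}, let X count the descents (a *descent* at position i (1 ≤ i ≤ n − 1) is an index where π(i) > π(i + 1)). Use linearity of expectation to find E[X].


Write X = Σ X_I over i = 1, …, 234, with X_I the indicator of one descent.
There are 234 indicators.
For each fixed i, the pair (π(i), π(i+1)) is a uniformly random ordered pair of distinct values from {1, …, 235}; by symmetry P[π(i) > π(i+1)] = 1/2.
By linearity: E[X] = 234 · (1/2) = (235 − 1) · (1/2) = 117 ≈ 117.000000.

E[X] = 117 = 117.000000.


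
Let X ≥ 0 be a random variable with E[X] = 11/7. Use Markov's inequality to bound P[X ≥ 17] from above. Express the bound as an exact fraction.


μ = E[X] = 11/7, a = 17.
Markov: P[X ≥ 17] ≤ μ/a = (11/7)/17 = 11/119.
Numerically: ≈ 0.092437.
(Since a = 17 > μ = 1.571429, the bound 11/119 is < 1 and informative.)

P[X ≥ 17] ≤ 11/119 ≈ 0.092437.


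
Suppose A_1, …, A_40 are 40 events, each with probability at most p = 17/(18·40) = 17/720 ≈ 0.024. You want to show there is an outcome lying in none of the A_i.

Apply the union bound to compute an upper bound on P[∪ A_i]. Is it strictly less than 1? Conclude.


Union bound: P[∪_{i=1}^{40} A_i] ≤ Σ_i P[A_i] ≤ 40·p = 40·(17/720) = 17/18.
Numerically: 17/18 ≈ 0.944.
Is 17/18 < 1? YES.
Since P[∪ A_i] ≤ 17/18 < 1, the complement has P[∩ A_i^c] ≥ 1 − 17/18 = 1/18 > 0, so some outcome avoids every A_i.

40·p = 17/18 ≈ 0.944; existence CERTIFIED by the union bound.


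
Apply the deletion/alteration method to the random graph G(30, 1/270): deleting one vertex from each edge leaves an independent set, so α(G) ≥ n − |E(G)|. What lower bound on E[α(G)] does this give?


E[|E(G)|] = C(30, 2)·p = 435 · (1/270) = 29/18.
E[α(G)] ≥ n − E[|E(G)|] = 30 − 29/18 = 511/18.
Numerically: ≈ 28.388889.
(This is only a lower bound; the true E[α(G)] may be larger.)

E[α(G)] ≥ 511/18 ≈ 28.388889.


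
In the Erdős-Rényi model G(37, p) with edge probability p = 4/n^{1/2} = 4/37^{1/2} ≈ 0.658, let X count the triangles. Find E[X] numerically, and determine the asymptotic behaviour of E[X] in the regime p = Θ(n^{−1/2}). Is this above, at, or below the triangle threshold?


Number of potential triangles: C(37, 3) = 7770.
Each occurs with probability p³ ≈ (0.658)³ ≈ 2.84366e-01.
By linearity: E[X] = C(37, 3)·p³ ≈ 7770 · 2.84366e-01 ≈ 2209.522.
Since α = 1/2 < 1, p = c/n^{1/2} ≫ 1/n is above the triangle threshold p ~ 1/n. Asymptotically E[X] ~ (c³/6)·n^{3(1−α)} = (4³/6)·n^{1.5} → ∞; triangles are abundant w.h.p.

E[X] ≈ 2209.522; in regime p = Θ(1/n^{1/2}) E[X] diverges (above the triangle threshold p ~ 1/n).


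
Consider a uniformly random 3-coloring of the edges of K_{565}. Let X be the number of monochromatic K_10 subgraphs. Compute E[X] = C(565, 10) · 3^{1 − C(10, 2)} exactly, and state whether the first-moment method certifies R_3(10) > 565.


E[X] = C(565, 10) · 3^{1 − 45} = 843210704398024361828 · 3^{−44} = 843210704398024361828/984770902183611232881.
As a reduced fraction: E[X] = 843210704398024361828/984770902183611232881 ≈ 0.8562506.
Is E[X] < 1? YES.
Since E[X] < 1, there exists a 3-coloring of K_{565} with no monochromatic K_10; hence R_3(10) > 565.

E[X] = 843210704398024361828/984770902183611232881 ≈ 0.8562506; E[X] < 1, so R_3(10) > 565.


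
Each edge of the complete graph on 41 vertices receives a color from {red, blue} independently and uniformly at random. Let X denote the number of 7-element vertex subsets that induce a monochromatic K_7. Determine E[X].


Let X = Σ_S X_S over the C(41, 7) = 22481940 subsets S of size 7, where X_S = 1 if the K_7 on S is monochromatic.
For a fixed S, the K_7 on S has C(7, 2) = 21 edges. P[all 21 edges red] = (1/2)^21, and likewise for blue, so P[monochromatic] = 2·(1/2)^21 = 2^{1 − 21} = 1/1048576.
Summing: E[X] = C(41, 7) · 2^{1 − 21} = 22481940 · 1/1048576 = 5620485/262144.
Numerically: E[X] ≈ 21.440449.

E[X] = C(41,7)·2^(1−C(7,2)) = 5620485/262144 ≈ 21.440449.


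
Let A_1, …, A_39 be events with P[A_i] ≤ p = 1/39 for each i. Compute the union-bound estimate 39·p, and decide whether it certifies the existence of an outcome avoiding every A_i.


Union bound: P[∪_{i=1}^{39} A_i] ≤ Σ_i P[A_i] ≤ 39·p = 39·(1/39) = 1.
Numerically: 1 ≈ 1.00000.
Is 1 < 1? NO.
Since the bound 1 is ≥ 1, the union bound is uninformative here; it does NOT by itself certify existence.

39·p = 1 ≈ 1.00000; existence NOT certified by the union bound.


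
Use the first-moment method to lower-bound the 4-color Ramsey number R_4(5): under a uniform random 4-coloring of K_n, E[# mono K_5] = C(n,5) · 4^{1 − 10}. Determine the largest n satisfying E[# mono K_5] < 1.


We need C(n, 5) · 4^{1 − 10} < 1, i.e. C(n, 5) < 4^{10 − 1} = 262144.
Check values of n near the boundary:
  n = 29: C(29, 5) = 118755; 118755 < 262144? YES
  n = 30: C(30, 5) = 142506; 142506 < 262144? YES
  n = 31: C(31, 5) = 169911; 169911 < 262144? YES
  n = 32: C(32, 5) = 201376; 201376 < 262144? YES
  n = 33: C(33, 5) = 237336; 237336 < 262144? YES
  n = 34: C(34, 5) = 278256; 278256 < 262144? NO
The largest n with C(n, 5) < 262144 is n = 33 (where E[X] = 29667/32768 ≈ 0.905365). Hence R_4(5) > 33, i.e. R_4(5) ≥ 34.

Largest n = 33; hence R_4(5) > 33.


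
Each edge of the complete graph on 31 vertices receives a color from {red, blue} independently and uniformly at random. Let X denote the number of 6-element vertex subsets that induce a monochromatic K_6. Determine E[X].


Let X = Σ_S X_S over the C(31, 6) = 736281 subsets S of size 6, where X_S = 1 if the K_6 on S is monochromatic.
For a fixed S, the K_6 on S has C(6, 2) = 15 edges. P[all 15 edges red] = (1/2)^15, and likewise for blue, so P[monochromatic] = 2·(1/2)^15 = 2^{1 − 15} = 1/16384.
By linearity: E[X] = C(31, 6) · 2^{1 − 15} = 736281 · 1/16384 = 736281/16384.
Numerically: E[X] ≈ 44.939.

E[X] = C(31,6)·2^(1−C(6,2)) = 736281/16384 ≈ 44.939.


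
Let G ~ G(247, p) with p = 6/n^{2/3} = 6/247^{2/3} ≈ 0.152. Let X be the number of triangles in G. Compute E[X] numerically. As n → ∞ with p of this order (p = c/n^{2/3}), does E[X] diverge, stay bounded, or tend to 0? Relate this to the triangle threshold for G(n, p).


Number of potential triangles: C(247, 3) = 2481115.
Each occurs with probability p³ ≈ (0.152)³ ≈ 3.54046e-03.
By linearity: E[X] = C(247, 3)·p³ ≈ 2481115 · 3.54046e-03 ≈ 8784.291.
Since α = 2/3 < 1, p = c/n^{2/3} ≫ 1/n is above the triangle threshold p ~ 1/n. Asymptotically E[X] ~ (c³/6)·n^{3(1−α)} = (6³/6)·n^{1} → ∞; triangles are abundant w.h.p.

E[X] ≈ 8784.291; in regime p = Θ(1/n^{2/3}) E[X] diverges (above the triangle threshold p ~ 1/n).


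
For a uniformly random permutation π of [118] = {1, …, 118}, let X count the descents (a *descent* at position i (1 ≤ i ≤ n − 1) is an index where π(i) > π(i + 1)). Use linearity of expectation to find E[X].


Write X = Σ X_I over i = 1, …, 117, with X_I the indicator of one descent.
There are 117 indicators.
For each fixed i, the pair (π(i), π(i+1)) is a uniformly random ordered pair of distinct values from {1, …, 118}; by symmetry P[π(i) > π(i+1)] = 1/2.
By linearity: E[X] = 117 · (1/2) = (118 − 1) · (1/2) = 117/2 ≈ 58.500.

E[X] = 117/2 = 58.500.


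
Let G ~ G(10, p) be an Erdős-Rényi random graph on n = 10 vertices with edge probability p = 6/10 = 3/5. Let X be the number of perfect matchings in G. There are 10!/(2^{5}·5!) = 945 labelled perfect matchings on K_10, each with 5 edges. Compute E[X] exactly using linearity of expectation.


K_10 has 10!/(2^{5}·5!) = 945 labelled perfect matchings.
For each such perfect matching H, let X_H = 1 if all 5 edges of H are present in G. Then P[X_H = 1] = p^{5} = (3/5)^{5} = 243/3125.
By linearity of expectation: E[X] = Σ_H E[X_H] = 945 · p^{5} = 945 · 243/3125 = 45927/625.
Numerically: E[X] ≈ 73.5.

E[X] = 945 · (3/5)^{5} = 45927/625 ≈ 73.5.


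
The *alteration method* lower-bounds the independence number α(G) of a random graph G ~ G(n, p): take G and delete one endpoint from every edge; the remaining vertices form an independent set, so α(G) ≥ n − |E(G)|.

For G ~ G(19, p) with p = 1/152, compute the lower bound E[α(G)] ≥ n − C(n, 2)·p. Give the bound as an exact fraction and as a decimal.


E[|E(G)|] = C(19, 2)·p = 171 · (1/152) = 9/8.
E[α(G)] ≥ n − E[|E(G)|] = 19 − 9/8 = 143/8.
Numerically: ≈ 17.8750.
(This is only a lower bound; the true E[α(G)] may be larger.)

E[α(G)] ≥ 143/8 ≈ 17.8750.


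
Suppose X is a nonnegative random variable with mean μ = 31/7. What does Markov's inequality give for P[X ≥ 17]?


μ = E[X] = 31/7, a = 17.
Markov: P[X ≥ 17] ≤ μ/a = (31/7)/17 = 31/119.
Numerically: ≈ 0.261.
(Since a = 17 > μ = 4.429, the bound 31/119 is < 1 and informative.)

P[X ≥ 17] ≤ 31/119 ≈ 0.261.


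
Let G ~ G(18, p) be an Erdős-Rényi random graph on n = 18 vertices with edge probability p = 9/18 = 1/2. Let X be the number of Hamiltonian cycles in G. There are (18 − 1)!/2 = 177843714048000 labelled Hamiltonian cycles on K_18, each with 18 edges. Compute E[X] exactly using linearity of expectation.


K_18 has (18 − 1)!/2 = 177843714048000 labelled Hamiltonian cycles.
For each such Hamiltonian cycle H, let X_H = 1 if all 18 edges of H are present in G. Then P[X_H = 1] = p^{18} = (1/2)^{18} = 1/262144.
By linearity of expectation: E[X] = Σ_H E[X_H] = 177843714048000 · p^{18} = 177843714048000 · 1/262144 = 10854718875/16.
Numerically: E[X] ≈ 6.7842e+08.

E[X] = 177843714048000 · (1/2)^{18} = 10854718875/16 ≈ 6.7842e+08.


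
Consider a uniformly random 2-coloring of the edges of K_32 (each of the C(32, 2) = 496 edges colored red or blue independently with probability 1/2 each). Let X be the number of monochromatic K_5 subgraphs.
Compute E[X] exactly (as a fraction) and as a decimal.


Let X = Σ_S X_S over the C(32, 5) = 201376 subsets S of size 5, where X_S = 1 if the K_5 on S is monochromatic.
For a fixed S, the K_5 on S has C(5, 2) = 10 edges. P[all 10 edges red] = (1/2)^10, and likewise for blue, so P[monochromatic] = 2·(1/2)^10 = 2^{1 − 10} = 1/512.
Summing: E[X] = C(32, 5) · 2^{1 − 10} = 201376 · 1/512 = 6293/16.
Numerically: E[X] ≈ 393.31250.

E[X] = C(32,5)·2^(1−C(5,2)) = 6293/16 ≈ 393.31250.


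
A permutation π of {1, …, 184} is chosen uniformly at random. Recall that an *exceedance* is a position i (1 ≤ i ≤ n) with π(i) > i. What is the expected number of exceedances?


Write X = Σ_{i=1}^{184} X_i, where X_i = 1_{π(i) > i}.
For each fixed i, π(i) is uniform over {1, …, 184} (marginal of a uniform permutation), so P[π(i) > i] = (n − i)/n. Summing: Σ_{i=1}^{184} (n − i)/n = (0 + 1 + … + 183)/184 = 184(184 − 1)/(2·184) = (184 − 1)/2.
Hence E[X] = Σ_{i=1}^{184} (184 − i)/184 = 183/2 ≈ 91.500.

E[X] = 183/2 = 91.500.


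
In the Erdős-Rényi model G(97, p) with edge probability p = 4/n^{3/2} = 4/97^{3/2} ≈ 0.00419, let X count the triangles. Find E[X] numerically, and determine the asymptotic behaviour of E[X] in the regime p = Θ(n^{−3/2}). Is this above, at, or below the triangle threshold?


Number of potential triangles: C(97, 3) = 147440.
Each occurs with probability p³ ≈ (0.00419)³ ≈ 7.34019e-08.
By linearity: E[X] = C(97, 3)·p³ ≈ 147440 · 7.34019e-08 ≈ 0.011.
Since α = 3/2 > 1, p = c/n^{3/2} = o(1/n) is below the triangle threshold p ~ 1/n. Asymptotically E[X] ~ (c³/6)·n^{3(1−α)} = (4³/6)·n^{-1.5} → 0, so by Markov's inequality G has no triangles w.h.p.

E[X] ≈ 0.011; in regime p = Θ(1/n^{3/2}) E[X] tends to 0 (below the triangle threshold p ~ 1/n).


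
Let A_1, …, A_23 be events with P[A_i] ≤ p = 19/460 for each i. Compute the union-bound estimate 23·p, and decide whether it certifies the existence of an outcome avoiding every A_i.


Union bound: P[∪_{i=1}^{23} A_i] ≤ Σ_i P[A_i] ≤ 23·p = 23·(19/460) = 19/20.
Numerically: 19/20 ≈ 0.950.
Is 19/20 < 1? YES.
Since P[∪ A_i] ≤ 19/20 < 1, the complement has P[∩ A_i^c] ≥ 1 − 19/20 = 1/20 > 0, so some outcome avoids every A_i.

23·p = 19/20 ≈ 0.950; existence CERTIFIED by the union bound.
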